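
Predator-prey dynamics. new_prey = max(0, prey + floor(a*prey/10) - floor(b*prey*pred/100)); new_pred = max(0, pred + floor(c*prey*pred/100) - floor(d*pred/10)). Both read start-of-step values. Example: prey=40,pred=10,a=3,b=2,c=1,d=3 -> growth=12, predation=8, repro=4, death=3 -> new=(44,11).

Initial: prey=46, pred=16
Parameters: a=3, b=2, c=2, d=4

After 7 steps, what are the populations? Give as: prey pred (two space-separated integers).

Step 1: prey: 46+13-14=45; pred: 16+14-6=24
Step 2: prey: 45+13-21=37; pred: 24+21-9=36
Step 3: prey: 37+11-26=22; pred: 36+26-14=48
Step 4: prey: 22+6-21=7; pred: 48+21-19=50
Step 5: prey: 7+2-7=2; pred: 50+7-20=37
Step 6: prey: 2+0-1=1; pred: 37+1-14=24
Step 7: prey: 1+0-0=1; pred: 24+0-9=15

Answer: 1 15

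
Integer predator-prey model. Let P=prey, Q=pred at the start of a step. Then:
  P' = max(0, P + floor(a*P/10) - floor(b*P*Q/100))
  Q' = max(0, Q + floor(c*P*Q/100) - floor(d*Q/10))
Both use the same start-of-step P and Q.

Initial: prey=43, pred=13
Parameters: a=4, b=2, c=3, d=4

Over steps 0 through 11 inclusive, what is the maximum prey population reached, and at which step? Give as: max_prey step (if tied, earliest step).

Step 1: prey: 43+17-11=49; pred: 13+16-5=24
Step 2: prey: 49+19-23=45; pred: 24+35-9=50
Step 3: prey: 45+18-45=18; pred: 50+67-20=97
Step 4: prey: 18+7-34=0; pred: 97+52-38=111
Step 5: prey: 0+0-0=0; pred: 111+0-44=67
Step 6: prey: 0+0-0=0; pred: 67+0-26=41
Step 7: prey: 0+0-0=0; pred: 41+0-16=25
Step 8: prey: 0+0-0=0; pred: 25+0-10=15
Step 9: prey: 0+0-0=0; pred: 15+0-6=9
Step 10: prey: 0+0-0=0; pred: 9+0-3=6
Step 11: prey: 0+0-0=0; pred: 6+0-2=4
Max prey = 49 at step 1

Answer: 49 1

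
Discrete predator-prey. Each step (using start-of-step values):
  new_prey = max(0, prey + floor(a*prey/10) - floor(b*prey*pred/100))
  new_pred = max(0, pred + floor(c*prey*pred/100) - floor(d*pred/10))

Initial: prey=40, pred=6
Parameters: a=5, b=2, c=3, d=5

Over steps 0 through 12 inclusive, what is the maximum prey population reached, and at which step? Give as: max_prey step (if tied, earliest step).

Answer: 79 3

Derivation:
Step 1: prey: 40+20-4=56; pred: 6+7-3=10
Step 2: prey: 56+28-11=73; pred: 10+16-5=21
Step 3: prey: 73+36-30=79; pred: 21+45-10=56
Step 4: prey: 79+39-88=30; pred: 56+132-28=160
Step 5: prey: 30+15-96=0; pred: 160+144-80=224
Step 6: prey: 0+0-0=0; pred: 224+0-112=112
Step 7: prey: 0+0-0=0; pred: 112+0-56=56
Step 8: prey: 0+0-0=0; pred: 56+0-28=28
Step 9: prey: 0+0-0=0; pred: 28+0-14=14
Step 10: prey: 0+0-0=0; pred: 14+0-7=7
Step 11: prey: 0+0-0=0; pred: 7+0-3=4
Step 12: prey: 0+0-0=0; pred: 4+0-2=2
Max prey = 79 at step 3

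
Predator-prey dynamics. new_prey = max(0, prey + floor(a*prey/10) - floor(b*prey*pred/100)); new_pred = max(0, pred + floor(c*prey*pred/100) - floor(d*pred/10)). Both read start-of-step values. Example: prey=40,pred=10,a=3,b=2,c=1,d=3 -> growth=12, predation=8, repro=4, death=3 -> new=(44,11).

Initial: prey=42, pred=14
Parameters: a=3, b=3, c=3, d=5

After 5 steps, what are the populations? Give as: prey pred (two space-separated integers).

Step 1: prey: 42+12-17=37; pred: 14+17-7=24
Step 2: prey: 37+11-26=22; pred: 24+26-12=38
Step 3: prey: 22+6-25=3; pred: 38+25-19=44
Step 4: prey: 3+0-3=0; pred: 44+3-22=25
Step 5: prey: 0+0-0=0; pred: 25+0-12=13

Answer: 0 13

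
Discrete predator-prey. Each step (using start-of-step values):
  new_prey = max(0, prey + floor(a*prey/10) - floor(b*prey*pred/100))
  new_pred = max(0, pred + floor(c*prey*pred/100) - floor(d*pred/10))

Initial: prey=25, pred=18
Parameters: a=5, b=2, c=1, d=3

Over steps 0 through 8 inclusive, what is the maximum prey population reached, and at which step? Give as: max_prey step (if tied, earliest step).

Answer: 55 6

Derivation:
Step 1: prey: 25+12-9=28; pred: 18+4-5=17
Step 2: prey: 28+14-9=33; pred: 17+4-5=16
Step 3: prey: 33+16-10=39; pred: 16+5-4=17
Step 4: prey: 39+19-13=45; pred: 17+6-5=18
Step 5: prey: 45+22-16=51; pred: 18+8-5=21
Step 6: prey: 51+25-21=55; pred: 21+10-6=25
Step 7: prey: 55+27-27=55; pred: 25+13-7=31
Step 8: prey: 55+27-34=48; pred: 31+17-9=39
Max prey = 55 at step 6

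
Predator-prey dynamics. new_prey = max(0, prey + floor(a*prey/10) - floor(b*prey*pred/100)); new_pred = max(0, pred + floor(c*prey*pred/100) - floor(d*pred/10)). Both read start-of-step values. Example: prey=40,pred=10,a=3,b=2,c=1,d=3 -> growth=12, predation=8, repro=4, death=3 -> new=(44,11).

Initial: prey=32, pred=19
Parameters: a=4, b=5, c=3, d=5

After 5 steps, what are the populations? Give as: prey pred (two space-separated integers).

Answer: 0 4

Derivation:
Step 1: prey: 32+12-30=14; pred: 19+18-9=28
Step 2: prey: 14+5-19=0; pred: 28+11-14=25
Step 3: prey: 0+0-0=0; pred: 25+0-12=13
Step 4: prey: 0+0-0=0; pred: 13+0-6=7
Step 5: prey: 0+0-0=0; pred: 7+0-3=4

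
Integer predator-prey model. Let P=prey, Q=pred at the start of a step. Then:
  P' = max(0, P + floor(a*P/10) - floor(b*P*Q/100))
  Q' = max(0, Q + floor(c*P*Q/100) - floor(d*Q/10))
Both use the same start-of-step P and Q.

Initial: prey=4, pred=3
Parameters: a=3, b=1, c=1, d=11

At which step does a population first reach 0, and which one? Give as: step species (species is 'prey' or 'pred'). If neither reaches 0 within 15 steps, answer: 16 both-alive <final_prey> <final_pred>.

Answer: 1 pred

Derivation:
Step 1: prey: 4+1-0=5; pred: 3+0-3=0
First extinction: pred at step 1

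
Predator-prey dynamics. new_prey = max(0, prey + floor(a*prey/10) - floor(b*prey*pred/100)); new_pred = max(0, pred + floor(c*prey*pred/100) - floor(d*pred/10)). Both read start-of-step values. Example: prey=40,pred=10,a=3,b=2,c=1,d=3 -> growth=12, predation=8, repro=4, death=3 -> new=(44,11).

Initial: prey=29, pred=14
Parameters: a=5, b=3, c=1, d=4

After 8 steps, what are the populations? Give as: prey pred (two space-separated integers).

Step 1: prey: 29+14-12=31; pred: 14+4-5=13
Step 2: prey: 31+15-12=34; pred: 13+4-5=12
Step 3: prey: 34+17-12=39; pred: 12+4-4=12
Step 4: prey: 39+19-14=44; pred: 12+4-4=12
Step 5: prey: 44+22-15=51; pred: 12+5-4=13
Step 6: prey: 51+25-19=57; pred: 13+6-5=14
Step 7: prey: 57+28-23=62; pred: 14+7-5=16
Step 8: prey: 62+31-29=64; pred: 16+9-6=19

Answer: 64 19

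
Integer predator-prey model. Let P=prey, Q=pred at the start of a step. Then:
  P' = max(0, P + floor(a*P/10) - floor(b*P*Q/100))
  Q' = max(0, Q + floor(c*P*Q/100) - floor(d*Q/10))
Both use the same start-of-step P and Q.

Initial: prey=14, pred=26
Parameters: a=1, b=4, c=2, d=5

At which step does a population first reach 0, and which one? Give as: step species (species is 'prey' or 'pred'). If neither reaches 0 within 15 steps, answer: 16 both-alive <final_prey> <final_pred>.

Answer: 16 both-alive 1 1

Derivation:
Step 1: prey: 14+1-14=1; pred: 26+7-13=20
Step 2: prey: 1+0-0=1; pred: 20+0-10=10
Step 3: prey: 1+0-0=1; pred: 10+0-5=5
Step 4: prey: 1+0-0=1; pred: 5+0-2=3
Step 5: prey: 1+0-0=1; pred: 3+0-1=2
Step 6: prey: 1+0-0=1; pred: 2+0-1=1
Step 7: prey: 1+0-0=1; pred: 1+0-0=1
Steps 8-15: state stable at prey=1, pred=1 (no change)
No extinction within 15 steps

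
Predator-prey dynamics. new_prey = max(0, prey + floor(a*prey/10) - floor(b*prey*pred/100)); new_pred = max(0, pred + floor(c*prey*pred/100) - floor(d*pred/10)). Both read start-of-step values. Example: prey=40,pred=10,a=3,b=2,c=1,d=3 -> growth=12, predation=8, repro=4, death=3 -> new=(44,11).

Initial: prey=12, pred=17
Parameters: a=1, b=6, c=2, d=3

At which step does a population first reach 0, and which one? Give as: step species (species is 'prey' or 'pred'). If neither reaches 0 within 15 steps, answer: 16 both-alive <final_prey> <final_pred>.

Step 1: prey: 12+1-12=1; pred: 17+4-5=16
Step 2: prey: 1+0-0=1; pred: 16+0-4=12
Step 3: prey: 1+0-0=1; pred: 12+0-3=9
Step 4: prey: 1+0-0=1; pred: 9+0-2=7
Step 5: prey: 1+0-0=1; pred: 7+0-2=5
Step 6: prey: 1+0-0=1; pred: 5+0-1=4
Step 7: prey: 1+0-0=1; pred: 4+0-1=3
Step 8: prey: 1+0-0=1; pred: 3+0-0=3
Steps 9-15: state stable at prey=1, pred=3 (no change)
No extinction within 15 steps

Answer: 16 both-alive 1 3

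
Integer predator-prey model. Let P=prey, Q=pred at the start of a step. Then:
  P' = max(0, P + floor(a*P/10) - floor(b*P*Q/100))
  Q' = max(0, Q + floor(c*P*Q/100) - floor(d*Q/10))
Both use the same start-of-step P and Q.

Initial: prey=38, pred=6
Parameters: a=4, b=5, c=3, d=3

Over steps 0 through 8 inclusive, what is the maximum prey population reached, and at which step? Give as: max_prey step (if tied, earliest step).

Answer: 42 1

Derivation:
Step 1: prey: 38+15-11=42; pred: 6+6-1=11
Step 2: prey: 42+16-23=35; pred: 11+13-3=21
Step 3: prey: 35+14-36=13; pred: 21+22-6=37
Step 4: prey: 13+5-24=0; pred: 37+14-11=40
Step 5: prey: 0+0-0=0; pred: 40+0-12=28
Step 6: prey: 0+0-0=0; pred: 28+0-8=20
Step 7: prey: 0+0-0=0; pred: 20+0-6=14
Step 8: prey: 0+0-0=0; pred: 14+0-4=10
Max prey = 42 at step 1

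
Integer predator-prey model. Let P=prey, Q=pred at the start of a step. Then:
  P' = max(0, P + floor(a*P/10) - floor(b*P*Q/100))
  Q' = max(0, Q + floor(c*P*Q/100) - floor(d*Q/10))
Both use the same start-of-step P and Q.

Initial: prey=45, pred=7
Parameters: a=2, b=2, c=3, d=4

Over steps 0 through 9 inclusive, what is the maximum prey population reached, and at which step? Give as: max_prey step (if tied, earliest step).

Answer: 48 1

Derivation:
Step 1: prey: 45+9-6=48; pred: 7+9-2=14
Step 2: prey: 48+9-13=44; pred: 14+20-5=29
Step 3: prey: 44+8-25=27; pred: 29+38-11=56
Step 4: prey: 27+5-30=2; pred: 56+45-22=79
Step 5: prey: 2+0-3=0; pred: 79+4-31=52
Step 6: prey: 0+0-0=0; pred: 52+0-20=32
Step 7: prey: 0+0-0=0; pred: 32+0-12=20
Step 8: prey: 0+0-0=0; pred: 20+0-8=12
Step 9: prey: 0+0-0=0; pred: 12+0-4=8
Max prey = 48 at step 1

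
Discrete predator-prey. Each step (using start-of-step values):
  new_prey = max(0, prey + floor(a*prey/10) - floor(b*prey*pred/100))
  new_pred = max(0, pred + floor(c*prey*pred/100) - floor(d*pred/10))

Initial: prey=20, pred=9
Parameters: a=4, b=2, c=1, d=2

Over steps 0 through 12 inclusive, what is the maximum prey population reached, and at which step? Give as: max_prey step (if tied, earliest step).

Step 1: prey: 20+8-3=25; pred: 9+1-1=9
Step 2: prey: 25+10-4=31; pred: 9+2-1=10
Step 3: prey: 31+12-6=37; pred: 10+3-2=11
Step 4: prey: 37+14-8=43; pred: 11+4-2=13
Step 5: prey: 43+17-11=49; pred: 13+5-2=16
Step 6: prey: 49+19-15=53; pred: 16+7-3=20
Step 7: prey: 53+21-21=53; pred: 20+10-4=26
Step 8: prey: 53+21-27=47; pred: 26+13-5=34
Step 9: prey: 47+18-31=34; pred: 34+15-6=43
Step 10: prey: 34+13-29=18; pred: 43+14-8=49
Step 11: prey: 18+7-17=8; pred: 49+8-9=48
Step 12: prey: 8+3-7=4; pred: 48+3-9=42
Max prey = 53 at step 6

Answer: 53 6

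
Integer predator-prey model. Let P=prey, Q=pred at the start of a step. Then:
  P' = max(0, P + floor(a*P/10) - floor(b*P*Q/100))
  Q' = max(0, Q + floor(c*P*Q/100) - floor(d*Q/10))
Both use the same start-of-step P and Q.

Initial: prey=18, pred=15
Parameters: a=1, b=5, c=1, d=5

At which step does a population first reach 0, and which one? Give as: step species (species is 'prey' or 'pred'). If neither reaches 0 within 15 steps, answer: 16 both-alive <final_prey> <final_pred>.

Answer: 16 both-alive 3 1

Derivation:
Step 1: prey: 18+1-13=6; pred: 15+2-7=10
Step 2: prey: 6+0-3=3; pred: 10+0-5=5
Step 3: prey: 3+0-0=3; pred: 5+0-2=3
Step 4: prey: 3+0-0=3; pred: 3+0-1=2
Step 5: prey: 3+0-0=3; pred: 2+0-1=1
Step 6: prey: 3+0-0=3; pred: 1+0-0=1
Steps 7-15: state stable at prey=3, pred=1 (no change)
No extinction within 15 steps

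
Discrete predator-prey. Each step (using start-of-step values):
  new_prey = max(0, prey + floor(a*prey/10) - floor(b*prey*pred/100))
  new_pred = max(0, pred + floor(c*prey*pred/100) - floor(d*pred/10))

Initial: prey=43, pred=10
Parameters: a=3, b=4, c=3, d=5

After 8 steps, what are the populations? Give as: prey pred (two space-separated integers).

Answer: 0 2

Derivation:
Step 1: prey: 43+12-17=38; pred: 10+12-5=17
Step 2: prey: 38+11-25=24; pred: 17+19-8=28
Step 3: prey: 24+7-26=5; pred: 28+20-14=34
Step 4: prey: 5+1-6=0; pred: 34+5-17=22
Step 5: prey: 0+0-0=0; pred: 22+0-11=11
Step 6: prey: 0+0-0=0; pred: 11+0-5=6
Step 7: prey: 0+0-0=0; pred: 6+0-3=3
Step 8: prey: 0+0-0=0; pred: 3+0-1=2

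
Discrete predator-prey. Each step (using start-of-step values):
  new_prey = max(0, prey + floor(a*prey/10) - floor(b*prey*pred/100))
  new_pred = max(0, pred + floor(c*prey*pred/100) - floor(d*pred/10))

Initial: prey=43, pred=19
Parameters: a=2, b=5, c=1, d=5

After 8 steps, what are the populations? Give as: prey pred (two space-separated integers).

Answer: 2 1

Derivation:
Step 1: prey: 43+8-40=11; pred: 19+8-9=18
Step 2: prey: 11+2-9=4; pred: 18+1-9=10
Step 3: prey: 4+0-2=2; pred: 10+0-5=5
Step 4: prey: 2+0-0=2; pred: 5+0-2=3
Step 5: prey: 2+0-0=2; pred: 3+0-1=2
Step 6: prey: 2+0-0=2; pred: 2+0-1=1
Step 7: prey: 2+0-0=2; pred: 1+0-0=1
Step 8: prey: 2+0-0=2; pred: 1+0-0=1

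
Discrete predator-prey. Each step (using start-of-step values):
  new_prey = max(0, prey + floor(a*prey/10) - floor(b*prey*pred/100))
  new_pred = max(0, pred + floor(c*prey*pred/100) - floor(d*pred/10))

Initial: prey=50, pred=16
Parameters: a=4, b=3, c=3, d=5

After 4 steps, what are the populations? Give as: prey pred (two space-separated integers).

Step 1: prey: 50+20-24=46; pred: 16+24-8=32
Step 2: prey: 46+18-44=20; pred: 32+44-16=60
Step 3: prey: 20+8-36=0; pred: 60+36-30=66
Step 4: prey: 0+0-0=0; pred: 66+0-33=33

Answer: 0 33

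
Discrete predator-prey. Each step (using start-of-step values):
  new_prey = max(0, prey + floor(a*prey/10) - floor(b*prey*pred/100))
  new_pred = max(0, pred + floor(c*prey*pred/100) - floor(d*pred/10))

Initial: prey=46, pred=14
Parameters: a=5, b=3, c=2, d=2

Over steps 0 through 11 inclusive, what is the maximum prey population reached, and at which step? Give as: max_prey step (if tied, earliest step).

Answer: 50 1

Derivation:
Step 1: prey: 46+23-19=50; pred: 14+12-2=24
Step 2: prey: 50+25-36=39; pred: 24+24-4=44
Step 3: prey: 39+19-51=7; pred: 44+34-8=70
Step 4: prey: 7+3-14=0; pred: 70+9-14=65
Step 5: prey: 0+0-0=0; pred: 65+0-13=52
Step 6: prey: 0+0-0=0; pred: 52+0-10=42
Step 7: prey: 0+0-0=0; pred: 42+0-8=34
Step 8: prey: 0+0-0=0; pred: 34+0-6=28
Step 9: prey: 0+0-0=0; pred: 28+0-5=23
Step 10: prey: 0+0-0=0; pred: 23+0-4=19
Step 11: prey: 0+0-0=0; pred: 19+0-3=16
Max prey = 50 at step 1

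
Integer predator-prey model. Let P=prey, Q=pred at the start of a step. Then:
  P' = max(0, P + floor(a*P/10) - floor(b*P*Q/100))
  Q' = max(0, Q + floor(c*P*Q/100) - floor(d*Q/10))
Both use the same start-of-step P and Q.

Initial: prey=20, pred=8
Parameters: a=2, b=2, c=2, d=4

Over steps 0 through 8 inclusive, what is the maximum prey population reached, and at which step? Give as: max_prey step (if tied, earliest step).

Answer: 27 7

Derivation:
Step 1: prey: 20+4-3=21; pred: 8+3-3=8
Step 2: prey: 21+4-3=22; pred: 8+3-3=8
Step 3: prey: 22+4-3=23; pred: 8+3-3=8
Step 4: prey: 23+4-3=24; pred: 8+3-3=8
Step 5: prey: 24+4-3=25; pred: 8+3-3=8
Step 6: prey: 25+5-4=26; pred: 8+4-3=9
Step 7: prey: 26+5-4=27; pred: 9+4-3=10
Step 8: prey: 27+5-5=27; pred: 10+5-4=11
Max prey = 27 at step 7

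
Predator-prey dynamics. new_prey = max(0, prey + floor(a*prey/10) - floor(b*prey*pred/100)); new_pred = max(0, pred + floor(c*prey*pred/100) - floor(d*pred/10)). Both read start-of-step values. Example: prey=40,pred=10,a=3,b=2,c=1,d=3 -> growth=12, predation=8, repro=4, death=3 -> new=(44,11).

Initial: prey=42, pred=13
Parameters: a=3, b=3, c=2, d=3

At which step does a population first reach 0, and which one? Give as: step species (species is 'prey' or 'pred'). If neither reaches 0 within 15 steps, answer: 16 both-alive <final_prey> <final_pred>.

Step 1: prey: 42+12-16=38; pred: 13+10-3=20
Step 2: prey: 38+11-22=27; pred: 20+15-6=29
Step 3: prey: 27+8-23=12; pred: 29+15-8=36
Step 4: prey: 12+3-12=3; pred: 36+8-10=34
Step 5: prey: 3+0-3=0; pred: 34+2-10=26
First extinction: prey at step 5

Answer: 5 prey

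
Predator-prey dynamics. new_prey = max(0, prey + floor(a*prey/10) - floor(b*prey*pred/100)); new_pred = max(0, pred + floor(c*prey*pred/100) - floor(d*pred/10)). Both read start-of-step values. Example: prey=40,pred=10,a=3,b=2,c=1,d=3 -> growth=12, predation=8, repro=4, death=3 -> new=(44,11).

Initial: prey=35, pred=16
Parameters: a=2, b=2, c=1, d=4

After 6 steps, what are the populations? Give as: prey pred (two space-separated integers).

Answer: 28 7

Derivation:
Step 1: prey: 35+7-11=31; pred: 16+5-6=15
Step 2: prey: 31+6-9=28; pred: 15+4-6=13
Step 3: prey: 28+5-7=26; pred: 13+3-5=11
Step 4: prey: 26+5-5=26; pred: 11+2-4=9
Step 5: prey: 26+5-4=27; pred: 9+2-3=8
Step 6: prey: 27+5-4=28; pred: 8+2-3=7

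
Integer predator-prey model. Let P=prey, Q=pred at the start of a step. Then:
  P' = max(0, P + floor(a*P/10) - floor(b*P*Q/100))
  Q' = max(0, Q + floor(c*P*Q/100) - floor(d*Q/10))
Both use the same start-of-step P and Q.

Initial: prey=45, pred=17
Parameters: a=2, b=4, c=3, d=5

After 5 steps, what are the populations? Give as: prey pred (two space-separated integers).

Answer: 0 5

Derivation:
Step 1: prey: 45+9-30=24; pred: 17+22-8=31
Step 2: prey: 24+4-29=0; pred: 31+22-15=38
Step 3: prey: 0+0-0=0; pred: 38+0-19=19
Step 4: prey: 0+0-0=0; pred: 19+0-9=10
Step 5: prey: 0+0-0=0; pred: 10+0-5=5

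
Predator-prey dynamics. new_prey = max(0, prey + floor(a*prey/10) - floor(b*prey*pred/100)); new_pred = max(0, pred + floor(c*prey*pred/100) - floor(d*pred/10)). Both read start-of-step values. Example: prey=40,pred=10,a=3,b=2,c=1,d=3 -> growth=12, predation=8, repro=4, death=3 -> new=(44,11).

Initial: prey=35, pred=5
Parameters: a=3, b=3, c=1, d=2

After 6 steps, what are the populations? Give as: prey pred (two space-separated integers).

Answer: 52 18

Derivation:
Step 1: prey: 35+10-5=40; pred: 5+1-1=5
Step 2: prey: 40+12-6=46; pred: 5+2-1=6
Step 3: prey: 46+13-8=51; pred: 6+2-1=7
Step 4: prey: 51+15-10=56; pred: 7+3-1=9
Step 5: prey: 56+16-15=57; pred: 9+5-1=13
Step 6: prey: 57+17-22=52; pred: 13+7-2=18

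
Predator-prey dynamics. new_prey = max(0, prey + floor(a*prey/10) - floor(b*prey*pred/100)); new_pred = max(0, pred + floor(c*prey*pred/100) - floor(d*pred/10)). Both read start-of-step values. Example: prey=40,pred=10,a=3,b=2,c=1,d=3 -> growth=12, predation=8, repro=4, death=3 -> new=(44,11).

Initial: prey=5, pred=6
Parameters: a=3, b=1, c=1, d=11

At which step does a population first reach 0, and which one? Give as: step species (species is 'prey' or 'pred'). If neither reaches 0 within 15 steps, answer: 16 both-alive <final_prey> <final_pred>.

Answer: 1 pred

Derivation:
Step 1: prey: 5+1-0=6; pred: 6+0-6=0
First extinction: pred at step 1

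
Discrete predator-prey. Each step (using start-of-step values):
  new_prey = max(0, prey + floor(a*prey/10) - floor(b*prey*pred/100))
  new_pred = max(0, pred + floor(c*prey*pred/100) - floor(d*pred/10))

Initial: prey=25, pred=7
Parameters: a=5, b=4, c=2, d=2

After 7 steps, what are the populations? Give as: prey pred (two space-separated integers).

Answer: 0 29

Derivation:
Step 1: prey: 25+12-7=30; pred: 7+3-1=9
Step 2: prey: 30+15-10=35; pred: 9+5-1=13
Step 3: prey: 35+17-18=34; pred: 13+9-2=20
Step 4: prey: 34+17-27=24; pred: 20+13-4=29
Step 5: prey: 24+12-27=9; pred: 29+13-5=37
Step 6: prey: 9+4-13=0; pred: 37+6-7=36
Step 7: prey: 0+0-0=0; pred: 36+0-7=29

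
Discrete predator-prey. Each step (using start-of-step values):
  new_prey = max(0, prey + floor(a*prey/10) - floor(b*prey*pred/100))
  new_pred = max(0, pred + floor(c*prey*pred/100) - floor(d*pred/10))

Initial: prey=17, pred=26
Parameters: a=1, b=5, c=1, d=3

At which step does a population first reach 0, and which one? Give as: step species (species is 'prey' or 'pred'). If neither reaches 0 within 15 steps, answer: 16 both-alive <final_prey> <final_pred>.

Answer: 1 prey

Derivation:
Step 1: prey: 17+1-22=0; pred: 26+4-7=23
First extinction: prey at step 1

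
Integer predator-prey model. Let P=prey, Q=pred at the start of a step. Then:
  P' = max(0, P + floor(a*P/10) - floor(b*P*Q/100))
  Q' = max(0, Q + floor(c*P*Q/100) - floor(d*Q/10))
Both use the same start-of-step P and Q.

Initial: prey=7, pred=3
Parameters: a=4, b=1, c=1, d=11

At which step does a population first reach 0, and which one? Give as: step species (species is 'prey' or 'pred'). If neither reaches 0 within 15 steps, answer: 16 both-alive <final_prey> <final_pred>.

Answer: 1 pred

Derivation:
Step 1: prey: 7+2-0=9; pred: 3+0-3=0
First extinction: pred at step 1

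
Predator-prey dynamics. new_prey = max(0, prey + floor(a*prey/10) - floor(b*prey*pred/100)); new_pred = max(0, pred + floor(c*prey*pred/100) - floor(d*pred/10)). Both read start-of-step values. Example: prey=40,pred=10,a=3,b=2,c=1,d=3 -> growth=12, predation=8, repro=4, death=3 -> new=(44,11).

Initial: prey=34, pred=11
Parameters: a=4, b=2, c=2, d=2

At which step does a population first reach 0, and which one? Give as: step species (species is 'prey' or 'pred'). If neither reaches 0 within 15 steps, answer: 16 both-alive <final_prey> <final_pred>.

Answer: 6 prey

Derivation:
Step 1: prey: 34+13-7=40; pred: 11+7-2=16
Step 2: prey: 40+16-12=44; pred: 16+12-3=25
Step 3: prey: 44+17-22=39; pred: 25+22-5=42
Step 4: prey: 39+15-32=22; pred: 42+32-8=66
Step 5: prey: 22+8-29=1; pred: 66+29-13=82
Step 6: prey: 1+0-1=0; pred: 82+1-16=67
First extinction: prey at step 6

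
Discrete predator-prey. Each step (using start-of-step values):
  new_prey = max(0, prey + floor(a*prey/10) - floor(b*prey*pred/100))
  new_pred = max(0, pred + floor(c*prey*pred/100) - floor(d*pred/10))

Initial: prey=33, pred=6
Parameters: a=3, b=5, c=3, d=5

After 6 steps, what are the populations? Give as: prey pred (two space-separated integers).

Answer: 3 10

Derivation:
Step 1: prey: 33+9-9=33; pred: 6+5-3=8
Step 2: prey: 33+9-13=29; pred: 8+7-4=11
Step 3: prey: 29+8-15=22; pred: 11+9-5=15
Step 4: prey: 22+6-16=12; pred: 15+9-7=17
Step 5: prey: 12+3-10=5; pred: 17+6-8=15
Step 6: prey: 5+1-3=3; pred: 15+2-7=10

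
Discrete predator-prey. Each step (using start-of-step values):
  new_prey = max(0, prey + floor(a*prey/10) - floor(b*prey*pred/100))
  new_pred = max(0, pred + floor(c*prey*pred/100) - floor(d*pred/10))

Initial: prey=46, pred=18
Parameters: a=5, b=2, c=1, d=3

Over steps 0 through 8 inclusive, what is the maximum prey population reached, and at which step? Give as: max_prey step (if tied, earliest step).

Step 1: prey: 46+23-16=53; pred: 18+8-5=21
Step 2: prey: 53+26-22=57; pred: 21+11-6=26
Step 3: prey: 57+28-29=56; pred: 26+14-7=33
Step 4: prey: 56+28-36=48; pred: 33+18-9=42
Step 5: prey: 48+24-40=32; pred: 42+20-12=50
Step 6: prey: 32+16-32=16; pred: 50+16-15=51
Step 7: prey: 16+8-16=8; pred: 51+8-15=44
Step 8: prey: 8+4-7=5; pred: 44+3-13=34
Max prey = 57 at step 2

Answer: 57 2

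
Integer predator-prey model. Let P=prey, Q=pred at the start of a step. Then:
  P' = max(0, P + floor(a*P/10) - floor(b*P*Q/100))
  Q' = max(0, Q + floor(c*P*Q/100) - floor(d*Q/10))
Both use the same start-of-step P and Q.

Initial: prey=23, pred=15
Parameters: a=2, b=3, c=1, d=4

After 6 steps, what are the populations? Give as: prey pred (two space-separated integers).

Answer: 14 2

Derivation:
Step 1: prey: 23+4-10=17; pred: 15+3-6=12
Step 2: prey: 17+3-6=14; pred: 12+2-4=10
Step 3: prey: 14+2-4=12; pred: 10+1-4=7
Step 4: prey: 12+2-2=12; pred: 7+0-2=5
Step 5: prey: 12+2-1=13; pred: 5+0-2=3
Step 6: prey: 13+2-1=14; pred: 3+0-1=2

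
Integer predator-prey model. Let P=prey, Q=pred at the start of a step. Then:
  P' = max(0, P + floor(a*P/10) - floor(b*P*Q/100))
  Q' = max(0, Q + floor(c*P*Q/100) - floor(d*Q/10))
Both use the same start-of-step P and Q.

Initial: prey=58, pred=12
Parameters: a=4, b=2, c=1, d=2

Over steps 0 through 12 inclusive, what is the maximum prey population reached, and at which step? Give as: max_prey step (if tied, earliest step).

Answer: 74 2

Derivation:
Step 1: prey: 58+23-13=68; pred: 12+6-2=16
Step 2: prey: 68+27-21=74; pred: 16+10-3=23
Step 3: prey: 74+29-34=69; pred: 23+17-4=36
Step 4: prey: 69+27-49=47; pred: 36+24-7=53
Step 5: prey: 47+18-49=16; pred: 53+24-10=67
Step 6: prey: 16+6-21=1; pred: 67+10-13=64
Step 7: prey: 1+0-1=0; pred: 64+0-12=52
Step 8: prey: 0+0-0=0; pred: 52+0-10=42
Step 9: prey: 0+0-0=0; pred: 42+0-8=34
Step 10: prey: 0+0-0=0; pred: 34+0-6=28
Step 11: prey: 0+0-0=0; pred: 28+0-5=23
Step 12: prey: 0+0-0=0; pred: 23+0-4=19
Max prey = 74 at step 2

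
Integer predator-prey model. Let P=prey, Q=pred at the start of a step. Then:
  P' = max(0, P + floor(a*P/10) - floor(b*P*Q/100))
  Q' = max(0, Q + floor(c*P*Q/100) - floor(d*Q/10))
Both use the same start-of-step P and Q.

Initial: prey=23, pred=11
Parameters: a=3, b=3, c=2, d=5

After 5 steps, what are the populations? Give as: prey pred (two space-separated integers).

Answer: 23 7

Derivation:
Step 1: prey: 23+6-7=22; pred: 11+5-5=11
Step 2: prey: 22+6-7=21; pred: 11+4-5=10
Step 3: prey: 21+6-6=21; pred: 10+4-5=9
Step 4: prey: 21+6-5=22; pred: 9+3-4=8
Step 5: prey: 22+6-5=23; pred: 8+3-4=7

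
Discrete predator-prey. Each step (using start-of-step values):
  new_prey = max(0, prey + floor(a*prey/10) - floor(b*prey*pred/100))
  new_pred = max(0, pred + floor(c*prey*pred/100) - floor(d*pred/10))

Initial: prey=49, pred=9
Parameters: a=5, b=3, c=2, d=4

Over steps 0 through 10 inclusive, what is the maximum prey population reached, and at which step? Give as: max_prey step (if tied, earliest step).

Step 1: prey: 49+24-13=60; pred: 9+8-3=14
Step 2: prey: 60+30-25=65; pred: 14+16-5=25
Step 3: prey: 65+32-48=49; pred: 25+32-10=47
Step 4: prey: 49+24-69=4; pred: 47+46-18=75
Step 5: prey: 4+2-9=0; pred: 75+6-30=51
Step 6: prey: 0+0-0=0; pred: 51+0-20=31
Step 7: prey: 0+0-0=0; pred: 31+0-12=19
Step 8: prey: 0+0-0=0; pred: 19+0-7=12
Step 9: prey: 0+0-0=0; pred: 12+0-4=8
Step 10: prey: 0+0-0=0; pred: 8+0-3=5
Max prey = 65 at step 2

Answer: 65 2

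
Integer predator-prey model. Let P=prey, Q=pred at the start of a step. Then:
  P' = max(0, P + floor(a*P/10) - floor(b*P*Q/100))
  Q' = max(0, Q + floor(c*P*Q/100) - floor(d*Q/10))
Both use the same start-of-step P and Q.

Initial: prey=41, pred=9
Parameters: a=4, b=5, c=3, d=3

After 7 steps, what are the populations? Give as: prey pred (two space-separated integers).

Answer: 0 12

Derivation:
Step 1: prey: 41+16-18=39; pred: 9+11-2=18
Step 2: prey: 39+15-35=19; pred: 18+21-5=34
Step 3: prey: 19+7-32=0; pred: 34+19-10=43
Step 4: prey: 0+0-0=0; pred: 43+0-12=31
Step 5: prey: 0+0-0=0; pred: 31+0-9=22
Step 6: prey: 0+0-0=0; pred: 22+0-6=16
Step 7: prey: 0+0-0=0; pred: 16+0-4=12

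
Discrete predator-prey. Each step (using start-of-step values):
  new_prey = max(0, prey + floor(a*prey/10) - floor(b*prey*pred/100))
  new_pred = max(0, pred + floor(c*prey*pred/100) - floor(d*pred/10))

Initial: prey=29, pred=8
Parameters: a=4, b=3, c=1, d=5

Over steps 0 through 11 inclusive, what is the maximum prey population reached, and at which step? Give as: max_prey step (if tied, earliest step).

Step 1: prey: 29+11-6=34; pred: 8+2-4=6
Step 2: prey: 34+13-6=41; pred: 6+2-3=5
Step 3: prey: 41+16-6=51; pred: 5+2-2=5
Step 4: prey: 51+20-7=64; pred: 5+2-2=5
Step 5: prey: 64+25-9=80; pred: 5+3-2=6
Step 6: prey: 80+32-14=98; pred: 6+4-3=7
Step 7: prey: 98+39-20=117; pred: 7+6-3=10
Step 8: prey: 117+46-35=128; pred: 10+11-5=16
Step 9: prey: 128+51-61=118; pred: 16+20-8=28
Step 10: prey: 118+47-99=66; pred: 28+33-14=47
Step 11: prey: 66+26-93=0; pred: 47+31-23=55
Max prey = 128 at step 8

Answer: 128 8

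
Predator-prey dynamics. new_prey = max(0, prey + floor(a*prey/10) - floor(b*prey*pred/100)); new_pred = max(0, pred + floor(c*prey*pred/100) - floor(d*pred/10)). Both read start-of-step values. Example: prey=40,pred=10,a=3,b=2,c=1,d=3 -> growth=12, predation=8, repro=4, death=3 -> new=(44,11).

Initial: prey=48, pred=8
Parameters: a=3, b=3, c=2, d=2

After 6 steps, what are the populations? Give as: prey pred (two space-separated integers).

Answer: 0 36

Derivation:
Step 1: prey: 48+14-11=51; pred: 8+7-1=14
Step 2: prey: 51+15-21=45; pred: 14+14-2=26
Step 3: prey: 45+13-35=23; pred: 26+23-5=44
Step 4: prey: 23+6-30=0; pred: 44+20-8=56
Step 5: prey: 0+0-0=0; pred: 56+0-11=45
Step 6: prey: 0+0-0=0; pred: 45+0-9=36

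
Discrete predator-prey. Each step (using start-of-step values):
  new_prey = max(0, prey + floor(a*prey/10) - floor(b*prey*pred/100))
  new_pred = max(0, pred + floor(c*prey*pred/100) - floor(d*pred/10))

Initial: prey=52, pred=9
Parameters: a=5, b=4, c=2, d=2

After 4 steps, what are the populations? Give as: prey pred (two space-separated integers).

Step 1: prey: 52+26-18=60; pred: 9+9-1=17
Step 2: prey: 60+30-40=50; pred: 17+20-3=34
Step 3: prey: 50+25-68=7; pred: 34+34-6=62
Step 4: prey: 7+3-17=0; pred: 62+8-12=58

Answer: 0 58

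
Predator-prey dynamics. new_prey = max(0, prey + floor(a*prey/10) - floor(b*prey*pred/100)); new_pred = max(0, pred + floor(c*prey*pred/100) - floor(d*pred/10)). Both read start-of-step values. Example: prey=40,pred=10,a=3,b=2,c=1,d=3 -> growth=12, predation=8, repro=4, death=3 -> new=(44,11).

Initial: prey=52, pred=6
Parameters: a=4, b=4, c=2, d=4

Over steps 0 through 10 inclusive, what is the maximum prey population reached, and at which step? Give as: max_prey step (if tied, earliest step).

Step 1: prey: 52+20-12=60; pred: 6+6-2=10
Step 2: prey: 60+24-24=60; pred: 10+12-4=18
Step 3: prey: 60+24-43=41; pred: 18+21-7=32
Step 4: prey: 41+16-52=5; pred: 32+26-12=46
Step 5: prey: 5+2-9=0; pred: 46+4-18=32
Step 6: prey: 0+0-0=0; pred: 32+0-12=20
Step 7: prey: 0+0-0=0; pred: 20+0-8=12
Step 8: prey: 0+0-0=0; pred: 12+0-4=8
Step 9: prey: 0+0-0=0; pred: 8+0-3=5
Step 10: prey: 0+0-0=0; pred: 5+0-2=3
Max prey = 60 at step 1

Answer: 60 1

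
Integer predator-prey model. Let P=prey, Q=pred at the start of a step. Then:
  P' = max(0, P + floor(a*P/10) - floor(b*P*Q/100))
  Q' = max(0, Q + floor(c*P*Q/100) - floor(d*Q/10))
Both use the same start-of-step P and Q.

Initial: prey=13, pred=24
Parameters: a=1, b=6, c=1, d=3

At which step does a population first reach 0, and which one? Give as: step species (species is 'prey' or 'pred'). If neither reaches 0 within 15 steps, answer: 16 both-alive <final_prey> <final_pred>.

Step 1: prey: 13+1-18=0; pred: 24+3-7=20
First extinction: prey at step 1

Answer: 1 prey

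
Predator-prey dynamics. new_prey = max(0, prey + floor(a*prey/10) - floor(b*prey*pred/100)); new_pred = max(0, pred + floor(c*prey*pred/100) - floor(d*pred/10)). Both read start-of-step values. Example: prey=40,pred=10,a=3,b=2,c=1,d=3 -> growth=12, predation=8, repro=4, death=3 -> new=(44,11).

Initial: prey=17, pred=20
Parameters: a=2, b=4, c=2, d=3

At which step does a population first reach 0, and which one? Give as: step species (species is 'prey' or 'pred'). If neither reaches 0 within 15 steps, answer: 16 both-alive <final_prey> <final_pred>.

Answer: 16 both-alive 2 3

Derivation:
Step 1: prey: 17+3-13=7; pred: 20+6-6=20
Step 2: prey: 7+1-5=3; pred: 20+2-6=16
Step 3: prey: 3+0-1=2; pred: 16+0-4=12
Step 4: prey: 2+0-0=2; pred: 12+0-3=9
Step 5: prey: 2+0-0=2; pred: 9+0-2=7
Step 6: prey: 2+0-0=2; pred: 7+0-2=5
Step 7: prey: 2+0-0=2; pred: 5+0-1=4
Step 8: prey: 2+0-0=2; pred: 4+0-1=3
Step 9: prey: 2+0-0=2; pred: 3+0-0=3
Steps 10-15: state stable at prey=2, pred=3 (no change)
No extinction within 15 steps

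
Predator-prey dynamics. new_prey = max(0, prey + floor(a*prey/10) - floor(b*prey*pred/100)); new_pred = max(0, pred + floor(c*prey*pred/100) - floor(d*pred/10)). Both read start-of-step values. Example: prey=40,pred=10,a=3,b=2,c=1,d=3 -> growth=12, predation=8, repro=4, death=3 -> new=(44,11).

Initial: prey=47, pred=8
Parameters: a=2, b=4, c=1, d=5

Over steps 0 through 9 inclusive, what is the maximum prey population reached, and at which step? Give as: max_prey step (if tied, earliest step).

Step 1: prey: 47+9-15=41; pred: 8+3-4=7
Step 2: prey: 41+8-11=38; pred: 7+2-3=6
Step 3: prey: 38+7-9=36; pred: 6+2-3=5
Step 4: prey: 36+7-7=36; pred: 5+1-2=4
Step 5: prey: 36+7-5=38; pred: 4+1-2=3
Step 6: prey: 38+7-4=41; pred: 3+1-1=3
Step 7: prey: 41+8-4=45; pred: 3+1-1=3
Step 8: prey: 45+9-5=49; pred: 3+1-1=3
Step 9: prey: 49+9-5=53; pred: 3+1-1=3
Max prey = 53 at step 9

Answer: 53 9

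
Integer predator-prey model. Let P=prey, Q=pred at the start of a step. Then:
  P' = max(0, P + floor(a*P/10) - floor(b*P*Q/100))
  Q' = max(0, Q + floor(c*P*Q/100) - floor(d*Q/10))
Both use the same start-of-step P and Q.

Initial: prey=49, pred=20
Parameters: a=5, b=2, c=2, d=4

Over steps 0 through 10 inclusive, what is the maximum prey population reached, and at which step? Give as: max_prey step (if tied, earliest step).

Answer: 54 1

Derivation:
Step 1: prey: 49+24-19=54; pred: 20+19-8=31
Step 2: prey: 54+27-33=48; pred: 31+33-12=52
Step 3: prey: 48+24-49=23; pred: 52+49-20=81
Step 4: prey: 23+11-37=0; pred: 81+37-32=86
Step 5: prey: 0+0-0=0; pred: 86+0-34=52
Step 6: prey: 0+0-0=0; pred: 52+0-20=32
Step 7: prey: 0+0-0=0; pred: 32+0-12=20
Step 8: prey: 0+0-0=0; pred: 20+0-8=12
Step 9: prey: 0+0-0=0; pred: 12+0-4=8
Step 10: prey: 0+0-0=0; pred: 8+0-3=5
Max prey = 54 at step 1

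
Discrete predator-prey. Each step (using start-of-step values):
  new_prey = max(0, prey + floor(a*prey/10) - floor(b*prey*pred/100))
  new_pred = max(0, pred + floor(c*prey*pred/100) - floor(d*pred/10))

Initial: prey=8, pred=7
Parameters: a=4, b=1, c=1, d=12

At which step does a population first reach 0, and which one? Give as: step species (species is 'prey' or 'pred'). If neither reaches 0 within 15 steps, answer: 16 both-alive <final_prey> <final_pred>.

Answer: 1 pred

Derivation:
Step 1: prey: 8+3-0=11; pred: 7+0-8=0
First extinction: pred at step 1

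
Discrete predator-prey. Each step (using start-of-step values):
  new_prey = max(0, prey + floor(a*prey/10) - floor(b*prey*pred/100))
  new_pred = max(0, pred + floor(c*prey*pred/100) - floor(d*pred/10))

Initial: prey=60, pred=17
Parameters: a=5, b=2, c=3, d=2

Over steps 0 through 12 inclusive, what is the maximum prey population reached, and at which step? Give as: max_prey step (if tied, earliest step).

Step 1: prey: 60+30-20=70; pred: 17+30-3=44
Step 2: prey: 70+35-61=44; pred: 44+92-8=128
Step 3: prey: 44+22-112=0; pred: 128+168-25=271
Step 4: prey: 0+0-0=0; pred: 271+0-54=217
Step 5: prey: 0+0-0=0; pred: 217+0-43=174
Step 6: prey: 0+0-0=0; pred: 174+0-34=140
Step 7: prey: 0+0-0=0; pred: 140+0-28=112
Step 8: prey: 0+0-0=0; pred: 112+0-22=90
Step 9: prey: 0+0-0=0; pred: 90+0-18=72
Step 10: prey: 0+0-0=0; pred: 72+0-14=58
Step 11: prey: 0+0-0=0; pred: 58+0-11=47
Step 12: prey: 0+0-0=0; pred: 47+0-9=38
Max prey = 70 at step 1

Answer: 70 1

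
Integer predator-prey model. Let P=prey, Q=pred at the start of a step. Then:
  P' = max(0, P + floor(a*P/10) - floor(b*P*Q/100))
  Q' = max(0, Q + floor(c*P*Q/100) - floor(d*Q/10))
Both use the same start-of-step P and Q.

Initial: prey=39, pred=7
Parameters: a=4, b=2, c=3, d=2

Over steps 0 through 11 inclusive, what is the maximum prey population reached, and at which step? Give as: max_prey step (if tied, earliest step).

Step 1: prey: 39+15-5=49; pred: 7+8-1=14
Step 2: prey: 49+19-13=55; pred: 14+20-2=32
Step 3: prey: 55+22-35=42; pred: 32+52-6=78
Step 4: prey: 42+16-65=0; pred: 78+98-15=161
Step 5: prey: 0+0-0=0; pred: 161+0-32=129
Step 6: prey: 0+0-0=0; pred: 129+0-25=104
Step 7: prey: 0+0-0=0; pred: 104+0-20=84
Step 8: prey: 0+0-0=0; pred: 84+0-16=68
Step 9: prey: 0+0-0=0; pred: 68+0-13=55
Step 10: prey: 0+0-0=0; pred: 55+0-11=44
Step 11: prey: 0+0-0=0; pred: 44+0-8=36
Max prey = 55 at step 2

Answer: 55 2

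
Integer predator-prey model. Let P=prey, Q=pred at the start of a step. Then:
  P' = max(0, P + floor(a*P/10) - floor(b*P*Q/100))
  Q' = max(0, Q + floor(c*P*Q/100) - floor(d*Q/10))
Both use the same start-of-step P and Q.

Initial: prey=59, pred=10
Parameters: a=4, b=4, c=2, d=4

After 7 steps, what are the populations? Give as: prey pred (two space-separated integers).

Answer: 0 8

Derivation:
Step 1: prey: 59+23-23=59; pred: 10+11-4=17
Step 2: prey: 59+23-40=42; pred: 17+20-6=31
Step 3: prey: 42+16-52=6; pred: 31+26-12=45
Step 4: prey: 6+2-10=0; pred: 45+5-18=32
Step 5: prey: 0+0-0=0; pred: 32+0-12=20
Step 6: prey: 0+0-0=0; pred: 20+0-8=12
Step 7: prey: 0+0-0=0; pred: 12+0-4=8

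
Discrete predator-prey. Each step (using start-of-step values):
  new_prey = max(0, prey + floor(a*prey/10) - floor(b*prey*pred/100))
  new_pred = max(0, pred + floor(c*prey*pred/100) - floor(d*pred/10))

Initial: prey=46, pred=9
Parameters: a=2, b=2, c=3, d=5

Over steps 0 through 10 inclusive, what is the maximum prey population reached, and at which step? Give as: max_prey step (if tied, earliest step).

Step 1: prey: 46+9-8=47; pred: 9+12-4=17
Step 2: prey: 47+9-15=41; pred: 17+23-8=32
Step 3: prey: 41+8-26=23; pred: 32+39-16=55
Step 4: prey: 23+4-25=2; pred: 55+37-27=65
Step 5: prey: 2+0-2=0; pred: 65+3-32=36
Step 6: prey: 0+0-0=0; pred: 36+0-18=18
Step 7: prey: 0+0-0=0; pred: 18+0-9=9
Step 8: prey: 0+0-0=0; pred: 9+0-4=5
Step 9: prey: 0+0-0=0; pred: 5+0-2=3
Step 10: prey: 0+0-0=0; pred: 3+0-1=2
Max prey = 47 at step 1

Answer: 47 1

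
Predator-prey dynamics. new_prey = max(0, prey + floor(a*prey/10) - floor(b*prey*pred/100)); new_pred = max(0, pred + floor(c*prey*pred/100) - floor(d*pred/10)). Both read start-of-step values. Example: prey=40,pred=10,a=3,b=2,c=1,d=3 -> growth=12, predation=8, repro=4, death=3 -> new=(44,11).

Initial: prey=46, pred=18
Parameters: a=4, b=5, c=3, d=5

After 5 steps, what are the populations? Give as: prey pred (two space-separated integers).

Answer: 0 5

Derivation:
Step 1: prey: 46+18-41=23; pred: 18+24-9=33
Step 2: prey: 23+9-37=0; pred: 33+22-16=39
Step 3: prey: 0+0-0=0; pred: 39+0-19=20
Step 4: prey: 0+0-0=0; pred: 20+0-10=10
Step 5: prey: 0+0-0=0; pred: 10+0-5=5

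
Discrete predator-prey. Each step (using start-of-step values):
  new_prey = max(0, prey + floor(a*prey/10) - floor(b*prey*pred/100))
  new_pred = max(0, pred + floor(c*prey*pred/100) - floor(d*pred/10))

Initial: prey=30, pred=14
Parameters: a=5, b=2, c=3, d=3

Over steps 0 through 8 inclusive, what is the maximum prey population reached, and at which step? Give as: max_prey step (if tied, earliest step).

Step 1: prey: 30+15-8=37; pred: 14+12-4=22
Step 2: prey: 37+18-16=39; pred: 22+24-6=40
Step 3: prey: 39+19-31=27; pred: 40+46-12=74
Step 4: prey: 27+13-39=1; pred: 74+59-22=111
Step 5: prey: 1+0-2=0; pred: 111+3-33=81
Step 6: prey: 0+0-0=0; pred: 81+0-24=57
Step 7: prey: 0+0-0=0; pred: 57+0-17=40
Step 8: prey: 0+0-0=0; pred: 40+0-12=28
Max prey = 39 at step 2

Answer: 39 2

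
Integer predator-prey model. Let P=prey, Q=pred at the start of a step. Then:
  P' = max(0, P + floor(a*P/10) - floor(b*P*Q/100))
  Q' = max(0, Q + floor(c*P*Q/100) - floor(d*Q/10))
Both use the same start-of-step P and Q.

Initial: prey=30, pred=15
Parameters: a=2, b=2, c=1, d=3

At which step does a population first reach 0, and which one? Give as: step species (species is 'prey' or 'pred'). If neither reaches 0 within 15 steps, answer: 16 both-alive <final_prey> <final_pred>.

Answer: 16 both-alive 34 6

Derivation:
Step 1: prey: 30+6-9=27; pred: 15+4-4=15
Step 2: prey: 27+5-8=24; pred: 15+4-4=15
Step 3: prey: 24+4-7=21; pred: 15+3-4=14
Step 4: prey: 21+4-5=20; pred: 14+2-4=12
Step 5: prey: 20+4-4=20; pred: 12+2-3=11
Step 6: prey: 20+4-4=20; pred: 11+2-3=10
Step 7: prey: 20+4-4=20; pred: 10+2-3=9
Step 8: prey: 20+4-3=21; pred: 9+1-2=8
Step 9: prey: 21+4-3=22; pred: 8+1-2=7
Step 10: prey: 22+4-3=23; pred: 7+1-2=6
Step 11: prey: 23+4-2=25; pred: 6+1-1=6
Step 12: prey: 25+5-3=27; pred: 6+1-1=6
Step 13: prey: 27+5-3=29; pred: 6+1-1=6
Step 14: prey: 29+5-3=31; pred: 6+1-1=6
Step 15: prey: 31+6-3=34; pred: 6+1-1=6
No extinction within 15 steps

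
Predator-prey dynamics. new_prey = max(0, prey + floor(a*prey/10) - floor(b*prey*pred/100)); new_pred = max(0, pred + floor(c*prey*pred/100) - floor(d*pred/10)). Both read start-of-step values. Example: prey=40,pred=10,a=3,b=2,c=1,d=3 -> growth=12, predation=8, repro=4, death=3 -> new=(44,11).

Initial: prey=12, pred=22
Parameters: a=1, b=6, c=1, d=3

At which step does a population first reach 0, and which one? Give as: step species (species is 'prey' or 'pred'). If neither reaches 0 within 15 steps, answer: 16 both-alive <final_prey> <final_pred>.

Answer: 1 prey

Derivation:
Step 1: prey: 12+1-15=0; pred: 22+2-6=18
First extinction: prey at step 1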